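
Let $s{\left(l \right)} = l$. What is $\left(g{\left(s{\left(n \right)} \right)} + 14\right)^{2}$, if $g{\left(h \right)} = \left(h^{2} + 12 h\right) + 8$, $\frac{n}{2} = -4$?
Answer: $100$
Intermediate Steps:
$n = -8$ ($n = 2 \left(-4\right) = -8$)
$g{\left(h \right)} = 8 + h^{2} + 12 h$
$\left(g{\left(s{\left(n \right)} \right)} + 14\right)^{2} = \left(\left(8 + \left(-8\right)^{2} + 12 \left(-8\right)\right) + 14\right)^{2} = \left(\left(8 + 64 - 96\right) + 14\right)^{2} = \left(-24 + 14\right)^{2} = \left(-10\right)^{2} = 100$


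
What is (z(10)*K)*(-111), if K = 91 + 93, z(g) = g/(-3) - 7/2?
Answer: 139564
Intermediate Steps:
z(g) = -7/2 - g/3 (z(g) = g*(-⅓) - 7*½ = -g/3 - 7/2 = -7/2 - g/3)
K = 184
(z(10)*K)*(-111) = ((-7/2 - ⅓*10)*184)*(-111) = ((-7/2 - 10/3)*184)*(-111) = -41/6*184*(-111) = -3772/3*(-111) = 139564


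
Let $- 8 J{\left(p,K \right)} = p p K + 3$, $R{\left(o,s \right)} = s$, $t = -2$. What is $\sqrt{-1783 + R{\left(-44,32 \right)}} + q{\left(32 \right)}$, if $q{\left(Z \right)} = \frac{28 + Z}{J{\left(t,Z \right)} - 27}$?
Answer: $- \frac{480}{347} + i \sqrt{1751} \approx -1.3833 + 41.845 i$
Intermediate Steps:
$J{\left(p,K \right)} = - \frac{3}{8} - \frac{K p^{2}}{8}$ ($J{\left(p,K \right)} = - \frac{p p K + 3}{8} = - \frac{p^{2} K + 3}{8} = - \frac{K p^{2} + 3}{8} = - \frac{3 + K p^{2}}{8} = - \frac{3}{8} - \frac{K p^{2}}{8}$)
$q{\left(Z \right)} = \frac{28 + Z}{- \frac{219}{8} - \frac{Z}{2}}$ ($q{\left(Z \right)} = \frac{28 + Z}{\left(- \frac{3}{8} - \frac{Z \left(-2\right)^{2}}{8}\right) - 27} = \frac{28 + Z}{\left(- \frac{3}{8} - \frac{1}{8} Z 4\right) - 27} = \frac{28 + Z}{\left(- \frac{3}{8} - \frac{Z}{2}\right) - 27} = \frac{28 + Z}{- \frac{219}{8} - \frac{Z}{2}}$)
$\sqrt{-1783 + R{\left(-44,32 \right)}} + q{\left(32 \right)} = \sqrt{-1783 + 32} + \frac{8 \left(-28 - 32\right)}{219 + 4 \cdot 32} = \sqrt{-1751} + \frac{8 \left(-28 - 32\right)}{219 + 128} = i \sqrt{1751} + 8 \cdot \frac{1}{347} \left(-60\right) = i \sqrt{1751} - \frac{480}{347} = - \frac{480}{347} + i \sqrt{1751}$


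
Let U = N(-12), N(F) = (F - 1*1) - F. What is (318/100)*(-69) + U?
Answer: -11021/50 ≈ -220.42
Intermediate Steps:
N(F) = -1 (N(F) = (F - 1) - F = (-1 + F) - F = -1)
U = -1
(318/100)*(-69) + U = (318/100)*(-69) - 1 = (318*(1/100))*(-69) - 1 = (159/50)*(-69) - 1 = -10971/50 - 1 = -11021/50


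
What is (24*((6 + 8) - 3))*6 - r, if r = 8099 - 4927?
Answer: -1588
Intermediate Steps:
r = 3172
(24*((6 + 8) - 3))*6 - r = (24*((6 + 8) - 3))*6 - 1*3172 = (24*(14 - 3))*6 - 3172 = (24*11)*6 - 3172 = 264*6 - 3172 = 1584 - 3172 = -1588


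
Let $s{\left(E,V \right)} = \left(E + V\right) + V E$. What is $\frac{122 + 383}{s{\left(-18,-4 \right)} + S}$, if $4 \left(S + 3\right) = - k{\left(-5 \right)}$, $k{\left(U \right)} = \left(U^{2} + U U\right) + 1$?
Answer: $\frac{2020}{137} \approx 14.745$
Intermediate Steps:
$k{\left(U \right)} = 1 + 2 U^{2}$ ($k{\left(U \right)} = \left(U^{2} + U^{2}\right) + 1 = 2 U^{2} + 1 = 1 + 2 U^{2}$)
$s{\left(E,V \right)} = E + V + E V$ ($s{\left(E,V \right)} = \left(E + V\right) + E V = E + V + E V$)
$S = - \frac{63}{4}$ ($S = -3 + \frac{\left(-1\right) \left(1 + 2 \left(-5\right)^{2}\right)}{4} = -3 + \frac{\left(-1\right) \left(1 + 2 \cdot 25\right)}{4} = -3 + \frac{\left(-1\right) \left(1 + 50\right)}{4} = -3 + \frac{\left(-1\right) 51}{4} = -3 + \frac{1}{4} \left(-51\right) = -3 - \frac{51}{4} = - \frac{63}{4} \approx -15.75$)
$\frac{122 + 383}{s{\left(-18,-4 \right)} + S} = \frac{122 + 383}{\left(-18 - 4 - -72\right) - \frac{63}{4}} = \frac{505}{\left(-18 - 4 + 72\right) - \frac{63}{4}} = \frac{505}{50 - \frac{63}{4}} = \frac{505}{\frac{137}{4}} = 505 \cdot \frac{4}{137} = \frac{2020}{137}$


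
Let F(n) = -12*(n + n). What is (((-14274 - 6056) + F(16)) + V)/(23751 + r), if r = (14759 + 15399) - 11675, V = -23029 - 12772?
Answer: -56515/42234 ≈ -1.3381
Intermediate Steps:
F(n) = -24*n
V = -35801
r = 18483 (r = 30158 - 11675 = 18483)
(((-14274 - 6056) + F(16)) + V)/(23751 + r) = (((-14274 - 6056) - 24*16) - 35801)/(23751 + 18483) = ((-20330 - 384) - 35801)/42234 = (-20714 - 35801)*(1/42234) = -56515*1/42234 = -56515/42234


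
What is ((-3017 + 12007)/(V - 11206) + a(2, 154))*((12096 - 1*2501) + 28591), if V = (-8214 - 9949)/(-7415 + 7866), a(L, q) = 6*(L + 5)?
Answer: 194629765168/123709 ≈ 1.5733e+6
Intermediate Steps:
a(L, q) = 30 + 6*L (a(L, q) = 6*(5 + L) = 30 + 6*L)
V = -443/11 (V = -18163/451 = -18163*1/451 = -443/11 ≈ -40.273)
((-3017 + 12007)/(V - 11206) + a(2, 154))*((12096 - 1*2501) + 28591) = ((-3017 + 12007)/(-443/11 - 11206) + (30 + 6*2))*((12096 - 1*2501) + 28591) = (8990/(-123709/11) + (30 + 12))*((12096 - 2501) + 28591) = (8990*(-11/123709) + 42)*(9595 + 28591) = (-98890/123709 + 42)*38186 = (5096888/123709)*38186 = 194629765168/123709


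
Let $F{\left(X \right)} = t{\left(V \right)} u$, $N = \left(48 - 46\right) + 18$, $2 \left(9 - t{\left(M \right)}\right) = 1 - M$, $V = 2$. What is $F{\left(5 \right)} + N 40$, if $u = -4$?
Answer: $762$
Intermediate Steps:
$t{\left(M \right)} = \frac{17}{2} + \frac{M}{2}$ ($t{\left(M \right)} = 9 - \frac{1 - M}{2} = 9 + \left(- \frac{1}{2} + \frac{M}{2}\right) = \frac{17}{2} + \frac{M}{2}$)
$N = 20$ ($N = 2 + 18 = 20$)
$F{\left(X \right)} = -38$ ($F{\left(X \right)} = \left(\frac{17}{2} + \frac{1}{2} \cdot 2\right) \left(-4\right) = \left(\frac{17}{2} + 1\right) \left(-4\right) = \frac{19}{2} \left(-4\right) = -38$)
$F{\left(5 \right)} + N 40 = -38 + 20 \cdot 40 = -38 + 800 = 762$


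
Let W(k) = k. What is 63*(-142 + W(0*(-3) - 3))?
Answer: -9135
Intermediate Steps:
63*(-142 + W(0*(-3) - 3)) = 63*(-142 + (0*(-3) - 3)) = 63*(-142 + (0 - 3)) = 63*(-142 - 3) = 63*(-145) = -9135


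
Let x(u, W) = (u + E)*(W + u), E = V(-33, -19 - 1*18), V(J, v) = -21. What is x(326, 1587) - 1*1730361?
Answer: -1146896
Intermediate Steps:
E = -21
x(u, W) = (-21 + u)*(W + u) (x(u, W) = (u - 21)*(W + u) = (-21 + u)*(W + u))
x(326, 1587) - 1*1730361 = (326**2 - 21*1587 - 21*326 + 1587*326) - 1*1730361 = (106276 - 33327 - 6846 + 517362) - 1730361 = 583465 - 1730361 = -1146896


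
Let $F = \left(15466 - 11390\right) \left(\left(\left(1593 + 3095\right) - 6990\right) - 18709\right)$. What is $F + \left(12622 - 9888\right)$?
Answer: $-85638102$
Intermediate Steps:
$F = -85640836$ ($F = 4076 \left(\left(4688 - 6990\right) - 18709\right) = 4076 \left(-2302 - 18709\right) = 4076 \left(-21011\right) = -85640836$)
$F + \left(12622 - 9888\right) = -85640836 + \left(12622 - 9888\right) = -85640836 + 2734 = -85638102$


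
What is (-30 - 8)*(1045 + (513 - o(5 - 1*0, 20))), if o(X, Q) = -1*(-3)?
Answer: -59090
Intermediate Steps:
o(X, Q) = 3
(-30 - 8)*(1045 + (513 - o(5 - 1*0, 20))) = (-30 - 8)*(1045 + (513 - 1*3)) = -38*(1045 + (513 - 3)) = -38*(1045 + 510) = -38*1555 = -59090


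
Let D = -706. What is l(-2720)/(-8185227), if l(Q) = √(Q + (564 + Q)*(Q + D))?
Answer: -2*√1845934/8185227 ≈ -0.00033198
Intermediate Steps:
l(Q) = √(Q + (-706 + Q)*(564 + Q)) (l(Q) = √(Q + (564 + Q)*(Q - 706)) = √(Q + (564 + Q)*(-706 + Q)) = √(Q + (-706 + Q)*(564 + Q)))
l(-2720)/(-8185227) = √(-398184 + (-2720)² - 141*(-2720))/(-8185227) = √(-398184 + 7398400 + 383520)*(-1/8185227) = √7383736*(-1/8185227) = (2*√1845934)*(-1/8185227) = -2*√1845934/8185227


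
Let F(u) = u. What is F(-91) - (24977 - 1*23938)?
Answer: -1130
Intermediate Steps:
F(-91) - (24977 - 1*23938) = -91 - (24977 - 1*23938) = -91 - (24977 - 23938) = -91 - 1*1039 = -91 - 1039 = -1130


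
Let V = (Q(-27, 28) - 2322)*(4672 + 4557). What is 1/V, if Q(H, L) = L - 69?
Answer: -1/21808127 ≈ -4.5854e-8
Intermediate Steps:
Q(H, L) = -69 + L
V = -21808127 (V = ((-69 + 28) - 2322)*(4672 + 4557) = (-41 - 2322)*9229 = -2363*9229 = -21808127)
1/V = 1/(-21808127) = -1/21808127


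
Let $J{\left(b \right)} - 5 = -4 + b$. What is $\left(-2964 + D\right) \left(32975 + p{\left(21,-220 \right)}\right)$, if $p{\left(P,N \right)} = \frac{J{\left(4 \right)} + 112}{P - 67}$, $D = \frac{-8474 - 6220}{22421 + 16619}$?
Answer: $- \frac{87765189303591}{897920} \approx -9.7743 \cdot 10^{7}$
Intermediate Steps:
$J{\left(b \right)} = 1 + b$ ($J{\left(b \right)} = 5 + \left(-4 + b\right) = 1 + b$)
$D = - \frac{7347}{19520}$ ($D = - \frac{14694}{39040} = \left(-14694\right) \frac{1}{39040} = - \frac{7347}{19520} \approx -0.37638$)
$p{\left(P,N \right)} = \frac{117}{-67 + P}$ ($p{\left(P,N \right)} = \frac{\left(1 + 4\right) + 112}{P - 67} = \frac{5 + 112}{P - 67} = \frac{117}{-67 + P}$)
$\left(-2964 + D\right) \left(32975 + p{\left(21,-220 \right)}\right) = \left(-2964 - \frac{7347}{19520}\right) \left(32975 + \frac{117}{-67 + 21}\right) = - \frac{57864627 \left(32975 + \frac{117}{-46}\right)}{19520} = - \frac{57864627 \left(32975 + 117 \left(- \frac{1}{46}\right)\right)}{19520} = - \frac{57864627 \left(32975 - \frac{117}{46}\right)}{19520} = \left(- \frac{57864627}{19520}\right) \frac{1516733}{46} = - \frac{87765189303591}{897920}$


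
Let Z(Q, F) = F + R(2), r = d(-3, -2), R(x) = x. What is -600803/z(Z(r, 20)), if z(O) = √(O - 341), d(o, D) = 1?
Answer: 600803*I*√319/319 ≈ 33639.0*I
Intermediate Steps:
r = 1
Z(Q, F) = 2 + F (Z(Q, F) = F + 2 = 2 + F)
z(O) = √(-341 + O)
-600803/z(Z(r, 20)) = -600803/√(-341 + (2 + 20)) = -600803/√(-341 + 22) = -600803*(-I*√319/319) = -(-600803)*I*√319/319 = 600803*I*√319/319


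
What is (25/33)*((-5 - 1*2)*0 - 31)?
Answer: -775/33 ≈ -23.485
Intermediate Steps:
(25/33)*((-5 - 1*2)*0 - 31) = (25*(1/33))*((-5 - 2)*0 - 31) = 25*(-7*0 - 31)/33 = 25*(0 - 31)/33 = (25/33)*(-31) = -775/33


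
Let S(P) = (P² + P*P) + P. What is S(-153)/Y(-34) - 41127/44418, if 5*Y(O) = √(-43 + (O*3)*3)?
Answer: -13709/14806 - 233325*I*√349/349 ≈ -0.92591 - 12490.0*I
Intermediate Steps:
Y(O) = √(-43 + 9*O)/5 (Y(O) = √(-43 + (O*3)*3)/5 = √(-43 + (3*O)*3)/5 = √(-43 + 9*O)/5)
S(P) = P + 2*P² (S(P) = (P² + P²) + P = 2*P² + P = P + 2*P²)
S(-153)/Y(-34) - 41127/44418 = (-153*(1 + 2*(-153)))/((√(-43 + 9*(-34))/5)) - 41127/44418 = (-153*(1 - 306))/((√(-43 - 306)/5)) - 41127*1/44418 = (-153*(-305))/((√(-349)/5)) - 13709/14806 = 46665/(((I*√349)/5)) - 13709/14806 = 46665/((I*√349/5)) - 13709/14806 = 46665*(-5*I*√349/349) - 13709/14806 = -233325*I*√349/349 - 13709/14806 = -13709/14806 - 233325*I*√349/349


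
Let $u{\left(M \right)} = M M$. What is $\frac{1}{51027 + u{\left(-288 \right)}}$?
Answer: $\frac{1}{133971} \approx 7.4643 \cdot 10^{-6}$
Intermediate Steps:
$u{\left(M \right)} = M^{2}$
$\frac{1}{51027 + u{\left(-288 \right)}} = \frac{1}{51027 + \left(-288\right)^{2}} = \frac{1}{51027 + 82944} = \frac{1}{133971}$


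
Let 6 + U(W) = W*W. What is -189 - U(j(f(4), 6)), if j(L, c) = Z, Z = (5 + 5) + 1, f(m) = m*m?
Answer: -304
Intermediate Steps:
f(m) = m²
Z = 11 (Z = 10 + 1 = 11)
j(L, c) = 11
U(W) = -6 + W² (U(W) = -6 + W*W = -6 + W²)
-189 - U(j(f(4), 6)) = -189 - (-6 + 11²) = -189 - (-6 + 121) = -189 - 1*115 = -189 - 115 = -304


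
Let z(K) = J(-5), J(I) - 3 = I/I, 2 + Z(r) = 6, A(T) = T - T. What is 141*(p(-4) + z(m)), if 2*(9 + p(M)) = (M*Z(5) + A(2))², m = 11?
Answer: 17343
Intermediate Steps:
A(T) = 0
Z(r) = 4 (Z(r) = -2 + 6 = 4)
J(I) = 4 (J(I) = 3 + I/I = 3 + 1 = 4)
p(M) = -9 + 8*M² (p(M) = -9 + (M*4 + 0)²/2 = -9 + (4*M + 0)²/2 = -9 + (4*M)²/2 = -9 + (16*M²)/2 = -9 + 8*M²)
z(K) = 4
141*(p(-4) + z(m)) = 141*((-9 + 8*(-4)²) + 4) = 141*((-9 + 8*16) + 4) = 141*((-9 + 128) + 4) = 141*(119 + 4) = 141*123 = 17343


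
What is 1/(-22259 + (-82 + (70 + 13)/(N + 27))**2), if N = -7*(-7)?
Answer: -5776/90757783 ≈ -6.3642e-5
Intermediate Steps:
N = 49
1/(-22259 + (-82 + (70 + 13)/(N + 27))**2) = 1/(-22259 + (-82 + (70 + 13)/(49 + 27))**2) = 1/(-22259 + (-82 + 83/76)**2) = 1/(-22259 + (-6149/76)**2) = 1/(-22259 + 37810201/5776) = 1/(-90757783/5776) = -5776/90757783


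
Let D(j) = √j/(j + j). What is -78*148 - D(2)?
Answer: -11544 - √2/4 ≈ -11544.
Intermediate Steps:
D(j) = 1/(2*√j) (D(j) = √j/((2*j)) = (1/(2*j))*√j = 1/(2*√j))
-78*148 - D(2) = -78*148 - 1/(2*√2) = -11544 - √2/2/2 = -11544 - √2/4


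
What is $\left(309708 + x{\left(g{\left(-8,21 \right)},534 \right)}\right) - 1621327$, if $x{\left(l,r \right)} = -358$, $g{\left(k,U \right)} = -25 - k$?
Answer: $-1311977$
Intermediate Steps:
$\left(309708 + x{\left(g{\left(-8,21 \right)},534 \right)}\right) - 1621327 = \left(309708 - 358\right) - 1621327 = 309350 - 1621327 = -1311977$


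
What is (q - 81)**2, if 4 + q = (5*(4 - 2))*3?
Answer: 3025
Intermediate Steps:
q = 26 (q = -4 + (5*(4 - 2))*3 = -4 + (5*2)*3 = -4 + 10*3 = -4 + 30 = 26)
(q - 81)**2 = (26 - 81)**2 = (-55)**2 = 3025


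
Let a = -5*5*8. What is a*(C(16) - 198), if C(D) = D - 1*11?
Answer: 38600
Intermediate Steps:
C(D) = -11 + D (C(D) = D - 11 = -11 + D)
a = -200 (a = -25*8 = -200)
a*(C(16) - 198) = -200*((-11 + 16) - 198) = -200*(5 - 198) = -200*(-193) = 38600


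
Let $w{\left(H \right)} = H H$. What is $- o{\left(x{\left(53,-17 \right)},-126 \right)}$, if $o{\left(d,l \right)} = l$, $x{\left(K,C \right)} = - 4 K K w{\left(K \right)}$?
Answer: $126$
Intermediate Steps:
$w{\left(H \right)} = H^{2}$
$x{\left(K,C \right)} = - 4 K^{4}$ ($x{\left(K,C \right)} = - 4 K K K^{2} = - 4 K^{2} K^{2} = - 4 K^{4}$)
$- o{\left(x{\left(53,-17 \right)},-126 \right)} = \left(-1\right) \left(-126\right) = 126$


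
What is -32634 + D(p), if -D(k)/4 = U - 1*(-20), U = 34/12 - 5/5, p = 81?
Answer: -98164/3 ≈ -32721.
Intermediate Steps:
U = 11/6 (U = 34*(1/12) - 5*⅕ = 17/6 - 1 = 11/6 ≈ 1.8333)
D(k) = -262/3 (D(k) = -4*(11/6 - 1*(-20)) = -4*(11/6 + 20) = -4*131/6 = -262/3)
-32634 + D(p) = -32634 - 262/3 = -98164/3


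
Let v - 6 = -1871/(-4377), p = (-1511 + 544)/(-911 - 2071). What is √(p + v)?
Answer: 9*√175312987710/1450246 ≈ 2.5984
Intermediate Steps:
p = 967/2982 (p = -967/(-2982) = -967*(-1/2982) = 967/2982 ≈ 0.32428)
v = 28133/4377 (v = 6 - 1871/(-4377) = 6 - 1871*(-1/4377) = 6 + 1871/4377 = 28133/4377 ≈ 6.4275)
√(p + v) = √(967/2982 + 28133/4377) = √(9791685/1450246) = 9*√175312987710/1450246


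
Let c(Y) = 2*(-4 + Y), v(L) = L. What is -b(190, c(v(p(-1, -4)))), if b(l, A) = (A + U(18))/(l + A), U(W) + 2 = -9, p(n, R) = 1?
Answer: 17/184 ≈ 0.092391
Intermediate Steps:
U(W) = -11 (U(W) = -2 - 9 = -11)
c(Y) = -8 + 2*Y
b(l, A) = (-11 + A)/(A + l) (b(l, A) = (A - 11)/(l + A) = (-11 + A)/(A + l))
-b(190, c(v(p(-1, -4)))) = -(-11 + (-8 + 2*1))/((-8 + 2*1) + 190) = -(-11 + (-8 + 2))/((-8 + 2) + 190) = -(-11 - 6)/(-6 + 190) = -(-17)/184 = -1*(-17/184) = 17/184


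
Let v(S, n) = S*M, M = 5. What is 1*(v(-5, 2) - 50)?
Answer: -75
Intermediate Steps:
v(S, n) = 5*S (v(S, n) = S*5 = 5*S)
1*(v(-5, 2) - 50) = 1*(5*(-5) - 50) = 1*(-25 - 50) = 1*(-75) = -75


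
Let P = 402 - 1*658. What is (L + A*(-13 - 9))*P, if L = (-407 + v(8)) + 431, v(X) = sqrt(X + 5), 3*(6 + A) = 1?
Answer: -114176/3 - 256*sqrt(13) ≈ -38982.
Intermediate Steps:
A = -17/3 (A = -6 + (1/3)*1 = -6 + 1/3 = -17/3 ≈ -5.6667)
v(X) = sqrt(5 + X)
P = -256 (P = 402 - 658 = -256)
L = 24 + sqrt(13) (L = (-407 + sqrt(5 + 8)) + 431 = (-407 + sqrt(13)) + 431 = 24 + sqrt(13) ≈ 27.606)
(L + A*(-13 - 9))*P = ((24 + sqrt(13)) - 17*(-13 - 9)/3)*(-256) = ((24 + sqrt(13)) - 17/3*(-22))*(-256) = ((24 + sqrt(13)) + 374/3)*(-256) = (446/3 + sqrt(13))*(-256) = -114176/3 - 256*sqrt(13)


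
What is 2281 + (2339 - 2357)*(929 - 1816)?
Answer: 18247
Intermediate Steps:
2281 + (2339 - 2357)*(929 - 1816) = 2281 - 18*(-887) = 2281 + 15966 = 18247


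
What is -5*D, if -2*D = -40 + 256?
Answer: 540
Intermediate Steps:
D = -108 (D = -(-40 + 256)/2 = -½*216 = -108)
-5*D = -5*(-108) = 540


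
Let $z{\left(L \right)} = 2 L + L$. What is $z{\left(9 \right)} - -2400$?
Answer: $2427$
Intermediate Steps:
$z{\left(L \right)} = 3 L$
$z{\left(9 \right)} - -2400 = 3 \cdot 9 - -2400 = 27 + 2400 = 2427$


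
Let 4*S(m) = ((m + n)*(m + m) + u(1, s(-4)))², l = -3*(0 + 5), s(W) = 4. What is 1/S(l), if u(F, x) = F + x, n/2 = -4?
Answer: 4/483025 ≈ 8.2811e-6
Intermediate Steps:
n = -8 (n = 2*(-4) = -8)
l = -15 (l = -3*5 = -15)
S(m) = (5 + 2*m*(-8 + m))²/4 (S(m) = ((m - 8)*(m + m) + (1 + 4))²/4 = ((-8 + m)*(2*m) + 5)²/4 = (2*m*(-8 + m) + 5)²/4 = (5 + 2*m*(-8 + m))²/4)
1/S(l) = 1/((5 - 16*(-15) + 2*(-15)²)²/4) = 1/((5 + 240 + 2*225)²/4) = 1/((5 + 240 + 450)²/4) = 1/((¼)*695²) = 1/((¼)*483025) = 1/(483025/4) = 4/483025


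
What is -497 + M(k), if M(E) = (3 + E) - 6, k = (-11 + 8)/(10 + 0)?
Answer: -5003/10 ≈ -500.30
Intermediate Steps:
k = -3/10 ≈ -0.30000
M(E) = -3 + E
-497 + M(k) = -497 + (-3 - 3/10) = -497 - 33/10 = -5003/10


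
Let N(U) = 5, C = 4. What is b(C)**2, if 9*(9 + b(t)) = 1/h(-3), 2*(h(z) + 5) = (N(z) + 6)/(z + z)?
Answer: 3690241/45369 ≈ 81.338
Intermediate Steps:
h(z) = -5 + 11/(4*z) (h(z) = -5 + ((5 + 6)/(z + z))/2 = -5 + (11/((2*z)))/2 = -5 + (11*(1/(2*z)))/2 = -5 + (11/(2*z))/2 = -5 + 11/(4*z))
b(t) = -1921/213 (b(t) = -9 + 1/(9*(-5 + (11/4)/(-3))) = -9 + 1/(9*(-5 + (11/4)*(-1/3))) = -9 + 1/(9*(-5 - 11/12)) = -9 + 1/(9*(-71/12)) = -9 + (1/9)*(-12/71) = -9 - 4/213 = -1921/213)
b(C)**2 = (-1921/213)**2 = 3690241/45369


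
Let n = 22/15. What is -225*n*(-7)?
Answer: 2310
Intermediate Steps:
n = 22/15 (n = 22*(1/15) = 22/15 ≈ 1.4667)
-225*n*(-7) = -330*(-7) = -225*(-154/15) = 2310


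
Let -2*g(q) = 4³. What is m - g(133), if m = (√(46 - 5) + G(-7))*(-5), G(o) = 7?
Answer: -3 - 5*√41 ≈ -35.016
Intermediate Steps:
g(q) = -32 (g(q) = -½*4³ = -½*64 = -32)
m = -35 - 5*√41 (m = (√(46 - 5) + 7)*(-5) = (√41 + 7)*(-5) = (7 + √41)*(-5) = -35 - 5*√41 ≈ -67.016)
m - g(133) = (-35 - 5*√41) - 1*(-32) = (-35 - 5*√41) + 32 = -3 - 5*√41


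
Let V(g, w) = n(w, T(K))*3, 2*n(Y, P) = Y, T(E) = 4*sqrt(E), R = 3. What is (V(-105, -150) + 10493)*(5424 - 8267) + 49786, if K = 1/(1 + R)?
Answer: -29142138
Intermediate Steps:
K = 1/4 (K = 1/(1 + 3) = 1/4 ≈ 0.25000)
n(Y, P) = Y/2
V(g, w) = 3*w/2 (V(g, w) = (w/2)*3 = 3*w/2)
(V(-105, -150) + 10493)*(5424 - 8267) + 49786 = ((3/2)*(-150) + 10493)*(5424 - 8267) + 49786 = (-225 + 10493)*(-2843) + 49786 = 10268*(-2843) + 49786 = -29191924 + 49786 = -29142138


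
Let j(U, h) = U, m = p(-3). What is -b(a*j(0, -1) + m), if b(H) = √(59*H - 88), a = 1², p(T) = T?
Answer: -I*√265 ≈ -16.279*I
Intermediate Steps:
m = -3
a = 1
b(H) = √(-88 + 59*H)
-b(a*j(0, -1) + m) = -√(-88 + 59*(1*0 - 3)) = -√(-88 + 59*(0 - 3)) = -√(-88 + 59*(-3)) = -√(-88 - 177) = -√(-265) = -I*√265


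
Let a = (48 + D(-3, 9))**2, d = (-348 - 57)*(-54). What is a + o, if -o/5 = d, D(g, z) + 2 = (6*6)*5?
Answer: -58274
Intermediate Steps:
D(g, z) = 178 (D(g, z) = -2 + (6*6)*5 = -2 + 36*5 = -2 + 180 = 178)
d = 21870 (d = -405*(-54) = 21870)
o = -109350 (o = -5*21870 = -109350)
a = 51076 (a = (48 + 178)**2 = 226**2 = 51076)
a + o = 51076 - 109350 = -58274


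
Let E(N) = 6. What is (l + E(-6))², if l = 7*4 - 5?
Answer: 841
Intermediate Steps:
l = 23 (l = 28 - 5 = 23)
(l + E(-6))² = (23 + 6)² = 29² = 841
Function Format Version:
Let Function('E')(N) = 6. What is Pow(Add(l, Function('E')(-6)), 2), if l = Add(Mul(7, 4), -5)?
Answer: 841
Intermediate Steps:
l = 23 (l = Add(28, -5) = 23)
Pow(Add(l, Function('E')(-6)), 2) = Pow(Add(23, 6), 2) = Pow(29, 2) = 841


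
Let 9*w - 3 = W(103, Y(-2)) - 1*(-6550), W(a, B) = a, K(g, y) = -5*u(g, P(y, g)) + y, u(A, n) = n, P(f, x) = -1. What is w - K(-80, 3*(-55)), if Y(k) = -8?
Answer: 8096/9 ≈ 899.56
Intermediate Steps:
K(g, y) = 5 + y (K(g, y) = -5*(-1) + y = 5 + y)
w = 6656/9 (w = 1/3 + (103 - 1*(-6550))/9 = 1/3 + (103 + 6550)/9 = 1/3 + (1/9)*6653 = 1/3 + 6653/9 = 6656/9 ≈ 739.56)
w - K(-80, 3*(-55)) = 6656/9 - (5 + 3*(-55)) = 6656/9 - (5 - 165) = 6656/9 - 1*(-160) = 6656/9 + 160 = 8096/9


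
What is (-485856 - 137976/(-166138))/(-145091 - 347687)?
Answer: 20179751538/20467287841 ≈ 0.98595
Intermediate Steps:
(-485856 - 137976/(-166138))/(-145091 - 347687) = (-485856 - 137976*(-1/166138))/(-492778) = (-485856 + 68988/83069)*(-1/492778) = -40359503076/83069*(-1/492778) = 20179751538/20467287841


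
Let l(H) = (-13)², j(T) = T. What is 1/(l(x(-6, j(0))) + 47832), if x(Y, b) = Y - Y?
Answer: 1/48001 ≈ 2.0833e-5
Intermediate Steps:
x(Y, b) = 0
l(H) = 169
1/(l(x(-6, j(0))) + 47832) = 1/(169 + 47832) = 1/48001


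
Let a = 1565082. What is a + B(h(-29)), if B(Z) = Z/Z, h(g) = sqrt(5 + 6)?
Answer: 1565083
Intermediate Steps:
h(g) = sqrt(11)
B(Z) = 1
a + B(h(-29)) = 1565082 + 1 = 1565083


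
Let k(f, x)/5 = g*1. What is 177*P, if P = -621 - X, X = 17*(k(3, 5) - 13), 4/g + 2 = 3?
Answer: -130980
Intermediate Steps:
g = 4 (g = 4/(-2 + 3) = 4/1 = 4*1 = 4)
k(f, x) = 20 (k(f, x) = 5*(4*1) = 5*4 = 20)
X = 119 (X = 17*(20 - 13) = 17*7 = 119)
P = -740 (P = -621 - 1*119 = -621 - 119 = -740)
177*P = 177*(-740) = -130980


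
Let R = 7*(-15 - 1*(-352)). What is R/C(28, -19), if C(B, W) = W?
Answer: -2359/19 ≈ -124.16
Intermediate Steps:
R = 2359 (R = 7*(-15 + 352) = 7*337 = 2359)
R/C(28, -19) = 2359/(-19) = 2359*(-1/19) = -2359/19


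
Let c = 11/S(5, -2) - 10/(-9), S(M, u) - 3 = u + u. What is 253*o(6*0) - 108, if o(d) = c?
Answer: -23489/9 ≈ -2609.9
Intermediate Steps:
S(M, u) = 3 + 2*u (S(M, u) = 3 + (u + u) = 3 + 2*u)
c = -89/9 (c = 11/(3 + 2*(-2)) - 10/(-9) = 11/(3 - 4) - 10*(-⅑) = 11/(-1) + 10/9 = 11*(-1) + 10/9 = -11 + 10/9 = -89/9 ≈ -9.8889)
o(d) = -89/9
253*o(6*0) - 108 = 253*(-89/9) - 108 = -22517/9 - 108 = -23489/9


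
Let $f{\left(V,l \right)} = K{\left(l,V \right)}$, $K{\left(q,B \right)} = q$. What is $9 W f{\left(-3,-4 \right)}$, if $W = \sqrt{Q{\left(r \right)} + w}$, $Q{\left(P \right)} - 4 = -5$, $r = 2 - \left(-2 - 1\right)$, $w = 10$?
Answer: $-108$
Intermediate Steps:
$f{\left(V,l \right)} = l$
$r = 5$ ($r = 2 - \left(-2 - 1\right) = 2 - -3 = 2 + 3 = 5$)
$Q{\left(P \right)} = -1$ ($Q{\left(P \right)} = 4 - 5 = -1$)
$W = 3$ ($W = \sqrt{-1 + 10} = \sqrt{9} = 3$)
$9 W f{\left(-3,-4 \right)} = 9 \cdot 3 \left(-4\right) = 27 \left(-4\right) = -108$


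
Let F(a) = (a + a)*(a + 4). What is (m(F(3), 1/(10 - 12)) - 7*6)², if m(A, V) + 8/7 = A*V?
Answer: 201601/49 ≈ 4114.3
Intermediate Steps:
F(a) = 2*a*(4 + a) (F(a) = (2*a)*(4 + a) = 2*a*(4 + a))
m(A, V) = -8/7 + A*V
(m(F(3), 1/(10 - 12)) - 7*6)² = ((-8/7 + (2*3*(4 + 3))/(10 - 12)) - 7*6)² = ((-8/7 + (2*3*7)/(-2)) - 42)² = ((-8/7 + 42*(-½)) - 42)² = ((-8/7 - 21) - 42)² = (-155/7 - 42)² = (-449/7)² = 201601/49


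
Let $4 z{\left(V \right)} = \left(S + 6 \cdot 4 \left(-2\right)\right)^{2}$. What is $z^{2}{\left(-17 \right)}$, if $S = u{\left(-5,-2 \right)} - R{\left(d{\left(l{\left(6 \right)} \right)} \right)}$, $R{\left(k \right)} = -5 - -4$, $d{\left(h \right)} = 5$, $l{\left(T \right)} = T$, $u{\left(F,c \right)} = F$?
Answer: $456976$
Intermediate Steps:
$R{\left(k \right)} = -1$ ($R{\left(k \right)} = -5 + 4 = -1$)
$S = -4$ ($S = -5 - -1 = -5 + 1 = -4$)
$z{\left(V \right)} = 676$ ($z{\left(V \right)} = \frac{\left(-4 + 6 \cdot 4 \left(-2\right)\right)^{2}}{4} = \frac{\left(-4 + 24 \left(-2\right)\right)^{2}}{4} = \frac{\left(-4 - 48\right)^{2}}{4} = \frac{\left(-52\right)^{2}}{4} = \frac{1}{4} \cdot 2704 = 676$)
$z^{2}{\left(-17 \right)} = 676^{2} = 456976$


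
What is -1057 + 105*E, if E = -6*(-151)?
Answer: 94073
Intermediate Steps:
E = 906
-1057 + 105*E = -1057 + 105*906 = -1057 + 95130 = 94073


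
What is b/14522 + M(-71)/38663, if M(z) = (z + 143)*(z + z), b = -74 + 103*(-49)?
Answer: -346466151/561464086 ≈ -0.61708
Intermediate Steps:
b = -5121 (b = -74 - 5047 = -5121)
M(z) = 2*z*(143 + z) (M(z) = (143 + z)*(2*z) = 2*z*(143 + z))
b/14522 + M(-71)/38663 = -5121/14522 + (2*(-71)*(143 - 71))/38663 = -5121*1/14522 + (2*(-71)*72)*(1/38663) = -5121/14522 - 10224*1/38663 = -5121/14522 - 10224/38663 = -346466151/561464086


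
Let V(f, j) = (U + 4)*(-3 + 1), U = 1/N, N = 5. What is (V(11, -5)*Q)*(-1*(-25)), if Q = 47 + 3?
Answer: -10500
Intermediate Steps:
Q = 50
U = ⅕ (U = 1/5 = 1*(⅕) = ⅕ ≈ 0.20000)
V(f, j) = -42/5 (V(f, j) = (⅕ + 4)*(-3 + 1) = (21/5)*(-2) = -42/5)
(V(11, -5)*Q)*(-1*(-25)) = (-42/5*50)*(-1*(-25)) = -420*25 = -10500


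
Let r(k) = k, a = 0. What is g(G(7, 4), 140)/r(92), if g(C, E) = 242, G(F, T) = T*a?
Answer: 121/46 ≈ 2.6304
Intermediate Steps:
G(F, T) = 0 (G(F, T) = T*0 = 0)
g(G(7, 4), 140)/r(92) = 242/92 = 242*(1/92) = 121/46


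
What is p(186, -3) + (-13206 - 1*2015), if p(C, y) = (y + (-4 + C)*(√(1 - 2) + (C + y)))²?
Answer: 1109041464 + 12122292*I ≈ 1.109e+9 + 1.2122e+7*I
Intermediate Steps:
p(C, y) = (y + (-4 + C)*(I + C + y))² (p(C, y) = (y + (-4 + C)*(√(-1) + (C + y)))² = (y + (-4 + C)*(I + (C + y)))² = (y + (-4 + C)*(I + C + y))²)
p(186, -3) + (-13206 - 1*2015) = (186² - 4*I - 4*186 - 3*(-3) + I*186 + 186*(-3))² + (-13206 - 1*2015) = (34596 - 4*I - 744 + 9 + 186*I - 558)² + (-13206 - 2015) = (33303 + 182*I)² - 15221 = -15221 + (33303 + 182*I)²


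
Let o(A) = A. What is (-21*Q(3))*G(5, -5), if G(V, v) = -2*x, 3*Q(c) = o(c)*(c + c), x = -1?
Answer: -252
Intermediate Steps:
Q(c) = 2*c**2/3 (Q(c) = (c*(c + c))/3 = (c*(2*c))/3 = (2*c**2)/3 = 2*c**2/3)
G(V, v) = 2 (G(V, v) = -2*(-1) = 2)
(-21*Q(3))*G(5, -5) = -14*3**2*2 = -14*9*2 = -21*6*2 = -126*2 = -252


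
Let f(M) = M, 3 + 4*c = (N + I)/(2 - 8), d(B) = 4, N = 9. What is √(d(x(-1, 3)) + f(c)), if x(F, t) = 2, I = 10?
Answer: √354/12 ≈ 1.5679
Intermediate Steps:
c = -37/24 (c = -¾ + ((9 + 10)/(2 - 8))/4 = -¾ + (19/(-6))/4 = -¾ + (19*(-⅙))/4 = -¾ + (¼)*(-19/6) = -¾ - 19/24 = -37/24 ≈ -1.5417)
√(d(x(-1, 3)) + f(c)) = √(4 - 37/24) = √(59/24) = √354/12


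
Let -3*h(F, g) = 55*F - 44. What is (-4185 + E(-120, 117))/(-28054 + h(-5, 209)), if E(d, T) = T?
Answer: 12204/83843 ≈ 0.14556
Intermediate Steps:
h(F, g) = 44/3 - 55*F/3 (h(F, g) = -(55*F - 44)/3 = -(-44 + 55*F)/3 = 44/3 - 55*F/3)
(-4185 + E(-120, 117))/(-28054 + h(-5, 209)) = (-4185 + 117)/(-28054 + (44/3 - 55/3*(-5))) = -4068/(-28054 + (44/3 + 275/3)) = -4068/(-28054 + 319/3) = -4068/(-83843/3) = -4068*(-3/83843) = 12204/83843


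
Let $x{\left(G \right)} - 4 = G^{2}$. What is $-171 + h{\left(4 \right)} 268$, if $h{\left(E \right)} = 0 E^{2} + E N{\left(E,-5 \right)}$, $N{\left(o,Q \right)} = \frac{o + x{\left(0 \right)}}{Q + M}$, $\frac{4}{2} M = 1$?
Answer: $- \frac{18691}{9} \approx -2076.8$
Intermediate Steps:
$M = \frac{1}{2}$ ($M = \frac{1}{2} \cdot 1 = \frac{1}{2} \approx 0.5$)
$x{\left(G \right)} = 4 + G^{2}$
$N{\left(o,Q \right)} = \frac{4 + o}{\frac{1}{2} + Q}$ ($N{\left(o,Q \right)} = \frac{o + \left(4 + 0^{2}\right)}{Q + \frac{1}{2}} = \frac{o + \left(4 + 0\right)}{\frac{1}{2} + Q} = \frac{o + 4}{\frac{1}{2} + Q} = \frac{4 + o}{\frac{1}{2} + Q}$)
$h{\left(E \right)} = E \left(- \frac{8}{9} - \frac{2 E}{9}\right)$ ($h{\left(E \right)} = 0 E^{2} + E \frac{2 \left(4 + E\right)}{1 + 2 \left(-5\right)} = 0 + E \frac{2 \left(4 + E\right)}{1 - 10} = 0 + E \frac{2 \left(4 + E\right)}{-9} = 0 + E 2 \left(- \frac{1}{9}\right) \left(4 + E\right) = 0 + E \left(- \frac{8}{9} - \frac{2 E}{9}\right) = E \left(- \frac{8}{9} - \frac{2 E}{9}\right)$)
$-171 + h{\left(4 \right)} 268 = -171 + \frac{2}{9} \cdot 4 \left(-4 - 4\right) 268 = -171 + \frac{2}{9} \cdot 4 \left(-8\right) 268 = -171 - \frac{17152}{9} = - \frac{18691}{9}$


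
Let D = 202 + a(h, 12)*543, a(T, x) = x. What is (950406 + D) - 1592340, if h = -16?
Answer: -635216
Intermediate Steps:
D = 6718 (D = 202 + 12*543 = 202 + 6516 = 6718)
(950406 + D) - 1592340 = (950406 + 6718) - 1592340 = 957124 - 1592340 = -635216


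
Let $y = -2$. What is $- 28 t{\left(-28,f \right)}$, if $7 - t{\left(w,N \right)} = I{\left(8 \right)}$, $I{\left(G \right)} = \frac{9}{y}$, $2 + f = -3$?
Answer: $-322$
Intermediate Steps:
$f = -5$ ($f = -2 - 3 = -5$)
$I{\left(G \right)} = - \frac{9}{2}$ ($I{\left(G \right)} = \frac{9}{-2} = 9 \left(- \frac{1}{2}\right) = - \frac{9}{2}$)
$t{\left(w,N \right)} = \frac{23}{2}$ ($t{\left(w,N \right)} = 7 - - \frac{9}{2} = 7 + \frac{9}{2} = \frac{23}{2}$)
$- 28 t{\left(-28,f \right)} = \left(-28\right) \frac{23}{2} = -322$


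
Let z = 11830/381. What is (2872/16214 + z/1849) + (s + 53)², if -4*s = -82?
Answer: 123416242217623/22844520732 ≈ 5402.4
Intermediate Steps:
s = 41/2 (s = -¼*(-82) = 41/2 ≈ 20.500)
z = 11830/381 (z = 11830*(1/381) = 11830/381 ≈ 31.050)
(2872/16214 + z/1849) + (s + 53)² = (2872/16214 + (11830/381)/1849) + (41/2 + 53)² = (2872*(1/16214) + (11830/381)*(1/1849)) + (147/2)² = (1436/8107 + 11830/704469) + 21609/4 = 1107523294/5711130183 + 21609/4 = 123416242217623/22844520732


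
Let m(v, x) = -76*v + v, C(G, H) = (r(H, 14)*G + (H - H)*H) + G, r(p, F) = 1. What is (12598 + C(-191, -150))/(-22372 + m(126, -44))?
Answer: -6108/15911 ≈ -0.38389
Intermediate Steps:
C(G, H) = 2*G (C(G, H) = (1*G + (H - H)*H) + G = (G + 0*H) + G = (G + 0) + G = G + G = 2*G)
m(v, x) = -75*v
(12598 + C(-191, -150))/(-22372 + m(126, -44)) = (12598 + 2*(-191))/(-22372 - 75*126) = (12598 - 382)/(-22372 - 9450) = 12216/(-31822) = 12216*(-1/31822) = -6108/15911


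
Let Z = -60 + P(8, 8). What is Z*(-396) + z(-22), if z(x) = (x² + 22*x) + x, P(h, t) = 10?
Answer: 19778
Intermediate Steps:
z(x) = x² + 23*x
Z = -50 (Z = -60 + 10 = -50)
Z*(-396) + z(-22) = -50*(-396) - 22*(23 - 22) = 19800 - 22*1 = 19800 - 22 = 19778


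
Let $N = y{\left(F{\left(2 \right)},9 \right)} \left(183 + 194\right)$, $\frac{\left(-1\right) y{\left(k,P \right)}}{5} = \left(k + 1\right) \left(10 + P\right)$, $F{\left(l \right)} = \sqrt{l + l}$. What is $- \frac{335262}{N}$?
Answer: $\frac{111754}{35815} \approx 3.1203$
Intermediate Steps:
$F{\left(l \right)} = \sqrt{2} \sqrt{l}$ ($F{\left(l \right)} = \sqrt{2 l} = \sqrt{2} \sqrt{l}$)
$y{\left(k,P \right)} = - 5 \left(1 + k\right) \left(10 + P\right)$ ($y{\left(k,P \right)} = - 5 \left(k + 1\right) \left(10 + P\right) = - 5 \left(1 + k\right) \left(10 + P\right)$)
$N = -107445$ ($N = \left(-50 - 50 \sqrt{2} \sqrt{2} - 45 - 45 \sqrt{2} \sqrt{2}\right) \left(183 + 194\right) = \left(-50 - 100 - 45 - 45 \cdot 2\right) 377 = \left(-50 - 100 - 45 - 90\right) 377 = \left(-285\right) 377 = -107445$)
$- \frac{335262}{N} = - \frac{335262}{-107445} = \left(-335262\right) \left(- \frac{1}{107445}\right) = \frac{111754}{35815}$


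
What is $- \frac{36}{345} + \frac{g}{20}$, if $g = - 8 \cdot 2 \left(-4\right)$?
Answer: $\frac{356}{115} \approx 3.0957$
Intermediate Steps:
$g = 64$ ($g = \left(-8\right) \left(-8\right) = 64$)
$- \frac{36}{345} + \frac{g}{20} = - \frac{36}{345} + \frac{64}{20} = \left(-36\right) \frac{1}{345} + 64 \cdot \frac{1}{20} = - \frac{12}{115} + \frac{16}{5} = \frac{356}{115}$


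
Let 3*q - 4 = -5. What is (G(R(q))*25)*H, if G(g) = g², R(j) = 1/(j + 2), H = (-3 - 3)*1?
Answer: -54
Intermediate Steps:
q = -⅓ (q = 4/3 + (⅓)*(-5) = 4/3 - 5/3 = -⅓ ≈ -0.33333)
H = -6 (H = -6*1 = -6)
R(j) = 1/(2 + j)
(G(R(q))*25)*H = ((1/(2 - ⅓))²*25)*(-6) = ((1/(5/3))²*25)*(-6) = ((⅗)²*25)*(-6) = ((9/25)*25)*(-6) = 9*(-6) = -54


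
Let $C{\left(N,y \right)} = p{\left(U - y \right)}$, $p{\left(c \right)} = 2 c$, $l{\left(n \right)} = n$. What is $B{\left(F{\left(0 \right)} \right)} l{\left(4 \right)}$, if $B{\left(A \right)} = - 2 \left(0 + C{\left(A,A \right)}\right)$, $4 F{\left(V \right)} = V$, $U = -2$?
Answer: $32$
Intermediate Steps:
$F{\left(V \right)} = \frac{V}{4}$
$C{\left(N,y \right)} = -4 - 2 y$ ($C{\left(N,y \right)} = 2 \left(-2 - y\right) = -4 - 2 y$)
$B{\left(A \right)} = 8 + 4 A$ ($B{\left(A \right)} = - 2 \left(0 - \left(4 + 2 A\right)\right) = - 2 \left(-4 - 2 A\right) = 8 + 4 A$)
$B{\left(F{\left(0 \right)} \right)} l{\left(4 \right)} = \left(8 + 4 \cdot \frac{1}{4} \cdot 0\right) 4 = \left(8 + 4 \cdot 0\right) 4 = \left(8 + 0\right) 4 = 8 \cdot 4 = 32$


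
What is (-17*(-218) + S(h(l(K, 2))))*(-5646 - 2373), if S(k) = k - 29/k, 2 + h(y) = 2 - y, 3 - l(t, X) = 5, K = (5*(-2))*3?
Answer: -59236353/2 ≈ -2.9618e+7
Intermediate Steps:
K = -30 (K = -10*3 = -30)
l(t, X) = -2 (l(t, X) = 3 - 1*5 = 3 - 5 = -2)
h(y) = -y (h(y) = -2 + (2 - y) = -y)
S(k) = k - 29/k
(-17*(-218) + S(h(l(K, 2))))*(-5646 - 2373) = (-17*(-218) + (-1*(-2) - 29/((-1*(-2)))))*(-5646 - 2373) = (3706 + (2 - 29/2))*(-8019) = (3706 - 25/2)*(-8019) = (7387/2)*(-8019) = -59236353/2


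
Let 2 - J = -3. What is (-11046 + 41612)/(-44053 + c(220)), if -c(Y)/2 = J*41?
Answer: -30566/44463 ≈ -0.68745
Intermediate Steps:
J = 5 (J = 2 - 1*(-3) = 2 + 3 = 5)
c(Y) = -410 (c(Y) = -10*41 = -2*205 = -410)
(-11046 + 41612)/(-44053 + c(220)) = (-11046 + 41612)/(-44053 - 410) = 30566/(-44463) = 30566*(-1/44463) = -30566/44463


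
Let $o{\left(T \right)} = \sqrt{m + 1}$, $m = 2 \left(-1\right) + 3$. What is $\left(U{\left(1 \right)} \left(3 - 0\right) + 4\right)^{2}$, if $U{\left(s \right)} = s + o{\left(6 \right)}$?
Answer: $67 + 42 \sqrt{2} \approx 126.4$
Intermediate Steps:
$m = 1$ ($m = -2 + 3 = 1$)
$o{\left(T \right)} = \sqrt{2}$ ($o{\left(T \right)} = \sqrt{1 + 1} = \sqrt{2}$)
$U{\left(s \right)} = s + \sqrt{2}$
$\left(U{\left(1 \right)} \left(3 - 0\right) + 4\right)^{2} = \left(\left(1 + \sqrt{2}\right) \left(3 - 0\right) + 4\right)^{2} = \left(\left(1 + \sqrt{2}\right) \left(3 + 0\right) + 4\right)^{2} = \left(\left(1 + \sqrt{2}\right) 3 + 4\right)^{2} = \left(\left(3 + 3 \sqrt{2}\right) + 4\right)^{2} = \left(7 + 3 \sqrt{2}\right)^{2}$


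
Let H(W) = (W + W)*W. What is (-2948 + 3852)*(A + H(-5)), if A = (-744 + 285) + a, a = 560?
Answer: 136504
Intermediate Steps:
A = 101 (A = (-744 + 285) + 560 = -459 + 560 = 101)
H(W) = 2*W**2 (H(W) = (2*W)*W = 2*W**2)
(-2948 + 3852)*(A + H(-5)) = (-2948 + 3852)*(101 + 2*(-5)**2) = 904*(101 + 2*25) = 904*(101 + 50) = 904*151 = 136504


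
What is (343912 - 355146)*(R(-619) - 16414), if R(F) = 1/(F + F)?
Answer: 114140433861/619 ≈ 1.8439e+8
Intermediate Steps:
R(F) = 1/(2*F)
(343912 - 355146)*(R(-619) - 16414) = (343912 - 355146)*((½)/(-619) - 16414) = -11234*((½)*(-1/619) - 16414) = -11234*(-1/1238 - 16414) = -11234*(-20320533/1238) = 114140433861/619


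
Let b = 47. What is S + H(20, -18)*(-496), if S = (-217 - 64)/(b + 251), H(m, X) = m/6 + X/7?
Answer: -2370829/6258 ≈ -378.85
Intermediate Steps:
H(m, X) = m/6 + X/7 (H(m, X) = m*(⅙) + X*(⅐) = m/6 + X/7)
S = -281/298 (S = (-217 - 64)/(47 + 251) = -281/298 ≈ -0.94295)
S + H(20, -18)*(-496) = -281/298 + ((⅙)*20 + (⅐)*(-18))*(-496) = -281/298 + (10/3 - 18/7)*(-496) = -281/298 + (16/21)*(-496) = -281/298 - 7936/21 = -2370829/6258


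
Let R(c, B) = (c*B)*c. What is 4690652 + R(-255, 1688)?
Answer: 114452852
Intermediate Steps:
R(c, B) = B*c² (R(c, B) = (B*c)*c = B*c²)
4690652 + R(-255, 1688) = 4690652 + 1688*(-255)² = 4690652 + 1688*65025 = 4690652 + 109762200 = 114452852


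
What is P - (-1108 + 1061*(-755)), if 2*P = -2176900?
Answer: -286287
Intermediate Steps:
P = -1088450 (P = (½)*(-2176900) = -1088450)
P - (-1108 + 1061*(-755)) = -1088450 - (-1108 + 1061*(-755)) = -1088450 - (-1108 - 801055) = -1088450 - 1*(-802163) = -1088450 + 802163 = -286287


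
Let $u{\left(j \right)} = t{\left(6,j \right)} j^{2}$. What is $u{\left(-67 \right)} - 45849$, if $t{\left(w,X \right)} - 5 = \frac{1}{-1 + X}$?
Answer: $- \frac{1595961}{68} \approx -23470.0$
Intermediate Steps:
$t{\left(w,X \right)} = 5 + \frac{1}{-1 + X}$
$u{\left(j \right)} = \frac{j^{2} \left(-4 + 5 j\right)}{-1 + j}$ ($u{\left(j \right)} = \frac{-4 + 5 j}{-1 + j} j^{2} = \frac{j^{2} \left(-4 + 5 j\right)}{-1 + j}$)
$u{\left(-67 \right)} - 45849 = \frac{\left(-67\right)^{2} \left(-4 + 5 \left(-67\right)\right)}{-1 - 67} - 45849 = \frac{4489 \left(-4 - 335\right)}{-68} - 45849 = 4489 \left(- \frac{1}{68}\right) \left(-339\right) - 45849 = \frac{1521771}{68} - 45849 = - \frac{1595961}{68}$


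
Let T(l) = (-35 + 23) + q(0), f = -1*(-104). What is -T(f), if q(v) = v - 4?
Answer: 16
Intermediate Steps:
q(v) = -4 + v
f = 104
T(l) = -16 (T(l) = (-35 + 23) + (-4 + 0) = -12 - 4 = -16)
-T(f) = -1*(-16) = 16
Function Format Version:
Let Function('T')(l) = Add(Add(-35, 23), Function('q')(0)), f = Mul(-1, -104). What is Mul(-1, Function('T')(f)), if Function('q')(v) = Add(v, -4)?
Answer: 16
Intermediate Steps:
Function('q')(v) = Add(-4, v)
f = 104
Function('T')(l) = -16 (Function('T')(l) = Add(Add(-35, 23), Add(-4, 0)) = Add(-12, -4) = -16)
Mul(-1, Function('T')(f)) = Mul(-1, -16) = 16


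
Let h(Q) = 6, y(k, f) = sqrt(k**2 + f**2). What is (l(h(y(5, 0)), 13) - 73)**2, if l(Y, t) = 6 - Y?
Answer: 5329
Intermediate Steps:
y(k, f) = sqrt(f**2 + k**2)
(l(h(y(5, 0)), 13) - 73)**2 = ((6 - 1*6) - 73)**2 = ((6 - 6) - 73)**2 = (0 - 73)**2 = (-73)**2 = 5329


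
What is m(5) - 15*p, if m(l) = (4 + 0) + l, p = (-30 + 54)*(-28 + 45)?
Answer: -6111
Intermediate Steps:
p = 408 (p = 24*17 = 408)
m(l) = 4 + l
m(5) - 15*p = (4 + 5) - 15*408 = 9 - 6120 = -6111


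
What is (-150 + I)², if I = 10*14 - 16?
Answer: 676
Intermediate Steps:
I = 124 (I = 140 - 16 = 124)
(-150 + I)² = (-150 + 124)² = (-26)² = 676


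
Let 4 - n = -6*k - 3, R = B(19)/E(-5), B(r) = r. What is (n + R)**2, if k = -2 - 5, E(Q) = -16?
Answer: 335241/256 ≈ 1309.5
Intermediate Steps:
k = -7
R = -19/16 (R = 19/(-16) = 19*(-1/16) = -19/16 ≈ -1.1875)
n = -35 (n = 4 - (-6*(-7) - 3) = 4 - (42 - 3) = 4 - 1*39 = 4 - 39 = -35)
(n + R)**2 = (-35 - 19/16)**2 = (-579/16)**2 = 335241/256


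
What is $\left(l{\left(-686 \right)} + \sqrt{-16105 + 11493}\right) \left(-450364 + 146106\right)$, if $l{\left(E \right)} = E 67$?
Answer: $13984306196 - 608516 i \sqrt{1153} \approx 1.3984 \cdot 10^{10} - 2.0663 \cdot 10^{7} i$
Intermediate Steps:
$l{\left(E \right)} = 67 E$
$\left(l{\left(-686 \right)} + \sqrt{-16105 + 11493}\right) \left(-450364 + 146106\right) = \left(67 \left(-686\right) + \sqrt{-16105 + 11493}\right) \left(-450364 + 146106\right) = \left(-45962 + \sqrt{-4612}\right) \left(-304258\right) = \left(-45962 + 2 i \sqrt{1153}\right) \left(-304258\right) = 13984306196 - 608516 i \sqrt{1153}$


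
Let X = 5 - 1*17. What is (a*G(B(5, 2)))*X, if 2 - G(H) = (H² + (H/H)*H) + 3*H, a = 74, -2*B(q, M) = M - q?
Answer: 5550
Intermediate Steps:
B(q, M) = q/2 - M/2 (B(q, M) = -(M - q)/2 = q/2 - M/2)
G(H) = 2 - H² - 4*H (G(H) = 2 - ((H² + (H/H)*H) + 3*H) = 2 - ((H² + 1*H) + 3*H) = 2 - ((H² + H) + 3*H) = 2 - ((H + H²) + 3*H) = 2 - (H² + 4*H) = 2 + (-H² - 4*H) = 2 - H² - 4*H)
X = -12 (X = 5 - 17 = -12)
(a*G(B(5, 2)))*X = (74*(2 - ((½)*5 - ½*2)² - 4*((½)*5 - ½*2)))*(-12) = (74*(2 - (5/2 - 1)² - 4*(5/2 - 1)))*(-12) = (74*(2 - (3/2)² - 4*3/2))*(-12) = (74*(2 - 1*9/4 - 6))*(-12) = (74*(2 - 9/4 - 6))*(-12) = (74*(-25/4))*(-12) = -925/2*(-12) = 5550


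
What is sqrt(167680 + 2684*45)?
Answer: 2*sqrt(72115) ≈ 537.08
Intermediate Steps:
sqrt(167680 + 2684*45) = sqrt(167680 + 120780) = sqrt(288460) = 2*sqrt(72115)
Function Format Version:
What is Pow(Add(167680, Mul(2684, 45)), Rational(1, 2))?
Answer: Mul(2, Pow(72115, Rational(1, 2))) ≈ 537.08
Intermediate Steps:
Pow(Add(167680, Mul(2684, 45)), Rational(1, 2)) = Pow(Add(167680, 120780), Rational(1, 2)) = Pow(288460, Rational(1, 2)) = Mul(2, Pow(72115, Rational(1, 2)))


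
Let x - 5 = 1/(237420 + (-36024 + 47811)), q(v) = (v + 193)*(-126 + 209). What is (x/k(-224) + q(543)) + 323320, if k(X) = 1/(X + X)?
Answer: 13605562904/35601 ≈ 3.8217e+5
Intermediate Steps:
k(X) = 1/(2*X)
q(v) = 16019 + 83*v (q(v) = (193 + v)*83 = 16019 + 83*v)
x = 1246036/249207 (x = 5 + 1/(237420 + (-36024 + 47811)) = 5 + 1/(237420 + 11787) = 5 + 1/249207 = 1246036/249207 ≈ 5.0000)
(x/k(-224) + q(543)) + 323320 = (1246036/(249207*(((½)/(-224)))) + (16019 + 83*543)) + 323320 = (1246036/(249207*(((½)*(-1/224)))) + (16019 + 45069)) + 323320 = (1246036/(249207*(-1/448)) + 61088) + 323320 = ((1246036/249207)*(-448) + 61088) + 323320 = (-79746304/35601 + 61088) + 323320 = 2095047584/35601 + 323320 = 13605562904/35601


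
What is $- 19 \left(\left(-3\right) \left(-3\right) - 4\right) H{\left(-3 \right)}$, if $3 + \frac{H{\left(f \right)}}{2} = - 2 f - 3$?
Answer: $0$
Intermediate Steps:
$H{\left(f \right)} = -12 - 4 f$ ($H{\left(f \right)} = -6 + 2 \left(- 2 f - 3\right) = -6 + 2 \left(-3 - 2 f\right) = -6 - \left(6 + 4 f\right) = -12 - 4 f$)
$- 19 \left(\left(-3\right) \left(-3\right) - 4\right) H{\left(-3 \right)} = - 19 \left(\left(-3\right) \left(-3\right) - 4\right) \left(-12 - -12\right) = - 19 \left(9 - 4\right) \left(-12 + 12\right) = \left(-19\right) 5 \cdot 0 = \left(-95\right) 0 = 0$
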